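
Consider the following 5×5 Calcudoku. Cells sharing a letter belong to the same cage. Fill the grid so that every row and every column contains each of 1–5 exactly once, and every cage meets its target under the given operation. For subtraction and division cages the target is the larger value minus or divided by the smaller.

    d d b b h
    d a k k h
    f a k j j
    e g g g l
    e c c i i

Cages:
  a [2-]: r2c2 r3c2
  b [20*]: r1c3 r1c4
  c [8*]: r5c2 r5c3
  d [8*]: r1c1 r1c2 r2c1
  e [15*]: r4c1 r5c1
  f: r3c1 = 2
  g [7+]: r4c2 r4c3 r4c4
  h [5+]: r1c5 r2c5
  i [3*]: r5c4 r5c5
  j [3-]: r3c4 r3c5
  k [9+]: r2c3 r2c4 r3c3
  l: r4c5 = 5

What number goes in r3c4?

Cage f is a single given cell, so r3c1 = 2.
Cage l is a single given cell, leaving r4c5 = 5.
Cage d has product 8, which forces r1c2 = 2.
5 is placed in row 4, leaving r4c1 = 3.
Cage e needs two cells with product 15; hence r5c1 = 5.
Column 2 now contains 2; hence r5c2 = 4.
Row 5 now contains 4, leaving r5c3 = 2.
Column 2 already has 4, so r4c2 = 1.
The 3 cells of cage g must have sum 7, leaving r4c3 = 4.
Cage g needs sum 7, leaving r4c4 = 2.
Column 3 now contains 4; hence r1c3 = 5.
The two cells of cage b must have product 20, so r1c4 = 4.
Column 4 now contains 4, so r3c4 = 1.
1 is placed in row 3, which forces r3c5 = 4.
Column 4 now contains 1, leaving r5c4 = 3.
Row 5 now contains 3, leaving r5c5 = 1.
4 is placed in row 1, which forces r1c1 = 1.
Column 5 already has 1; hence r1c5 = 3.
The 3 cells of cage d must have product 8, so r2c1 = 4.
The 3 cells of cage k must have sum 9; hence r2c3 = 1.
3 is placed in column 4, leaving r2c4 = 5.
Column 5 already has 1, leaving r2c5 = 2.
1 is placed in row 3; hence r3c3 = 3.
Row 2 already has 5, so r2c2 = 3.
Row 3 already has 3; hence r3c2 = 5.
Filled in: 1 2 5 4 3 / 4 3 1 5 2 / 2 5 3 1 4 / 3 1 4 2 5 / 5 4 2 3 1.

1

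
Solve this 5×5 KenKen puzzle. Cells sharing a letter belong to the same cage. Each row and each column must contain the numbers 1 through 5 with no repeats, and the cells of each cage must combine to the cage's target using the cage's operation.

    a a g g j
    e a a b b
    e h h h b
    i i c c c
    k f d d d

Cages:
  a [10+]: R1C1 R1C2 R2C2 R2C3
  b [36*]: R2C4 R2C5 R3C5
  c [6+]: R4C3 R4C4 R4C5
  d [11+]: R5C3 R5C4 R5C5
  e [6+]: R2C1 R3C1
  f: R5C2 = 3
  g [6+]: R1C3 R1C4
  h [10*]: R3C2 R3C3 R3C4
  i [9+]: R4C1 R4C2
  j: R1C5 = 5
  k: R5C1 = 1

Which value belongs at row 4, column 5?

1

Cage j is a single given cell, which forces R1C5 = 5.
The 3 cells of cage b must have product 36; hence R2C4 = 3.
Cage b needs product 36, leaving R2C5 = 4.
Cage b needs product 36; hence R3C5 = 3.
Cage k is given, so R5C1 = 1.
Cage f is given, which forces R5C2 = 3.
4 is placed in column 5; hence R5C5 = 2.
The two cells of cage e must have sum 6, which forces R2C1 = 2.
Cage e needs two cells with sum 6, leaving R3C1 = 4.
Column 1 now contains 4; hence R4C1 = 5.
5 is placed in row 4, leaving R4C2 = 4.
Cage c needs sum 6, so R4C3 = 3.
Cage c needs sum 6; hence R4C4 = 2.
2 is placed in column 5, leaving R4C5 = 1.
Column 1 already has 2, so R1C1 = 3.
Column 2 now contains 4; hence R1C2 = 1.
Cage g's pair has sum 6, which forces R1C3 = 2.
Column 4 already has 2, leaving R1C4 = 4.
Cage a needs sum 10, so R2C2 = 5.
Cage a has sum 10, leaving R2C3 = 1.
Column 2 now contains 5; hence R3C2 = 2.
Column 3 already has 1, which forces R3C3 = 5.
Row 3 now contains 5, leaving R3C4 = 1.
5 is placed in column 3, leaving R5C3 = 4.
4 is placed in column 4, which forces R5C4 = 5.
Completed grid: 3 1 2 4 5 / 2 5 1 3 4 / 4 2 5 1 3 / 5 4 3 2 1 / 1 3 4 5 2.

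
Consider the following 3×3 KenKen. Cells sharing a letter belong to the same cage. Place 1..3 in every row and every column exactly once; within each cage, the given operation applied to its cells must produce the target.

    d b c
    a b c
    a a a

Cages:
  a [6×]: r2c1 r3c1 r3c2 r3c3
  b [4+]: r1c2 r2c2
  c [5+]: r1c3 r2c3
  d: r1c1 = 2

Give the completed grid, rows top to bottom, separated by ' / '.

2 1 3 / 1 3 2 / 3 2 1

D is a freebie, so r1c1 = 2.
Row 1 already has 2; hence r1c3 = 3.
The 4 cells of cage a must have product 6, which forces r2c1 = 1.
Row 2 already has 1; hence r2c2 = 3.
Column 3 now contains 3, leaving r2c3 = 2.
Column 1 now contains 2; hence r3c1 = 3.
Column 3 already has 2, so r3c3 = 1.
Row 1 now contains 3, leaving r1c2 = 1.
Row 3 already has 1, which forces r3c2 = 2.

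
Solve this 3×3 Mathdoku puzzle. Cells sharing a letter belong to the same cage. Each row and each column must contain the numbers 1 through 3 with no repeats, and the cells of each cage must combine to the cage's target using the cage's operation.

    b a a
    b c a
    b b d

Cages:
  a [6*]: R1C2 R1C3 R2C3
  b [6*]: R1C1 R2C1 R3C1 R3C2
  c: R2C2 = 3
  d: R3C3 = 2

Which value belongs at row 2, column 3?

1

Cage c is given, leaving R2C2 = 3.
The 4 cells of cage b must have product 6, leaving R3C2 = 1.
D is a freebie; hence R3C3 = 2.
Column 2 now contains 1, so R1C2 = 2.
Cage a has product 6; hence R1C3 = 3.
Column 3 already has 2; hence R2C3 = 1.
2 is placed in row 3, leaving R3C1 = 3.
Row 1 already has 2, which forces R1C1 = 1.
1 is placed in row 2, so R2C1 = 2.
Filled in: 1 2 3 / 2 3 1 / 3 1 2.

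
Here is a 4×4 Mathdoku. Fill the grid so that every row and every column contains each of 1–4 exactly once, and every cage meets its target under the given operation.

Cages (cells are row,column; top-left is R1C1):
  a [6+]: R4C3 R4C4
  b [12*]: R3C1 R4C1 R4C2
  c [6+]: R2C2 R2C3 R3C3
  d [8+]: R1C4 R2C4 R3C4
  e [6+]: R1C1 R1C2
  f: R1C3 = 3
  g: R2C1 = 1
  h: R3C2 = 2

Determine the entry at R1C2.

Cage f is given, so R1C3 = 3.
Cage g is given, leaving R2C1 = 1.
H is a freebie, which forces R3C2 = 2.
Row 3 already has 2, so R3C3 = 1.
Cage e's pair has sum 6; hence R1C1 = 2.
Column 2 already has 2, so R1C2 = 4.
The 3 cells of cage d must have sum 8; hence R1C4 = 1.
Column 2 already has 2, leaving R2C2 = 3.
Cage c has sum 6; hence R2C3 = 2.
Row 2 already has 3, so R2C4 = 4.
Column 4 now contains 4, which forces R3C4 = 3.
Cage b has product 12, which forces R4C2 = 1.
2 is placed in column 3; hence R4C3 = 4.
Column 4 now contains 4, which forces R4C4 = 2.
Row 3 already has 3, so R3C1 = 4.
Row 4 now contains 4; hence R4C1 = 3.
Filled in: 2 4 3 1 / 1 3 2 4 / 4 2 1 3 / 3 1 4 2.

4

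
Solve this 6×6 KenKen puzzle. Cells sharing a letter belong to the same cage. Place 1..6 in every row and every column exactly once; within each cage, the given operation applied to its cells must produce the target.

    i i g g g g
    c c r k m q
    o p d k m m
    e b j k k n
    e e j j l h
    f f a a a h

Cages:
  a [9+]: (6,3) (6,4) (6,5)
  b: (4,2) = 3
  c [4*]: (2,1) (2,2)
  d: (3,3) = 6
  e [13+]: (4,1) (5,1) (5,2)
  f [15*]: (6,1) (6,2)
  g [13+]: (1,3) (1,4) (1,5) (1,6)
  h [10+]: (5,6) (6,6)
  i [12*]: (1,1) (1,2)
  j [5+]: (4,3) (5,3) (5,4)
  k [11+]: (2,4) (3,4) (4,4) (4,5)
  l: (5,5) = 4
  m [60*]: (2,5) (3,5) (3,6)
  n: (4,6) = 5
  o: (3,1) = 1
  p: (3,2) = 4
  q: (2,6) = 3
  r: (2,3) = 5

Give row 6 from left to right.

3 5 2 6 1 4

R is a freebie; hence (2,3) = 5.
Q is a freebie; hence (2,6) = 3.
O is a freebie, so (3,1) = 1.
Cage p is given, which forces (3,2) = 4.
Cage d is a single given cell, leaving (3,3) = 6.
Cage b is given, which forces (4,2) = 3.
N is a freebie, which forces (4,6) = 5.
Cage l is a single given cell, which forces (5,5) = 4.
Row 5 now contains 4, so (5,6) = 6.
3 is placed in column 2, leaving (6,2) = 5.
Column 6 already has 6; hence (6,6) = 4.
1 is placed in column 1, leaving (2,1) = 4.
Column 2 already has 4, which forces (2,2) = 1.
Cage m has product 60, leaving (2,5) = 6.
Cage m needs product 60, so (3,5) = 5.
Column 6 already has 5; hence (3,6) = 2.
Cage e needs sum 13, which forces (4,1) = 6.
Cage e has sum 13, leaving (5,1) = 5.
Column 2 now contains 5, so (5,2) = 2.
2 is placed in row 5, which forces (5,4) = 1.
Row 6 already has 5; hence (6,1) = 3.
6 is placed in column 1, which forces (1,1) = 2.
Column 2 already has 2, leaving (1,2) = 6.
Cage g has sum 13, so (1,3) = 4.
Row 1 already has 6; hence (1,4) = 5.
2 is placed in row 1; hence (1,5) = 3.
2 is placed in column 6; hence (1,6) = 1.
6 is placed in row 2, leaving (2,4) = 2.
2 is placed in row 3, which forces (3,4) = 3.
Cage j needs sum 5, which forces (4,3) = 1.
1 is placed in column 4, leaving (4,4) = 4.
Cage k needs sum 11, so (4,5) = 2.
Row 5 already has 1, leaving (5,3) = 3.
Column 3 already has 1, so (6,3) = 2.
Cage a has sum 9, so (6,4) = 6.
Column 5 already has 2, so (6,5) = 1.
Completed grid: 2 6 4 5 3 1 / 4 1 5 2 6 3 / 1 4 6 3 5 2 / 6 3 1 4 2 5 / 5 2 3 1 4 6 / 3 5 2 6 1 4.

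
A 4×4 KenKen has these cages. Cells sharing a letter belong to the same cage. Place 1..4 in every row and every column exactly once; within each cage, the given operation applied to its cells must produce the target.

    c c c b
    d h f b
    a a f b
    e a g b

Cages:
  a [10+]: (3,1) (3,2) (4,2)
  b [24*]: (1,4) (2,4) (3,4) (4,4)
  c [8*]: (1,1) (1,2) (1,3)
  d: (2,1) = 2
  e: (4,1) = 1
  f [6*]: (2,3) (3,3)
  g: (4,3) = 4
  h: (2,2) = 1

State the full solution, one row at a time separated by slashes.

4 2 1 3 / 2 1 3 4 / 3 4 2 1 / 1 3 4 2

Cage d is a single given cell, leaving (2,1) = 2.
Cage h is a single given cell, which forces (2,2) = 1.
Row 2 already has 2; hence (2,3) = 3.
Row 2 now contains 3; hence (2,4) = 4.
3 is placed in column 3; hence (3,3) = 2.
E is a freebie, so (4,1) = 1.
Cage g is given, so (4,3) = 4.
1 is placed in column 1, which forces (1,1) = 4.
The 3 cells of cage c must have product 8, leaving (1,2) = 2.
Column 3 now contains 4, which forces (1,3) = 1.
1 is placed in row 1; hence (1,4) = 3.
Cage a needs sum 10; hence (3,1) = 3.
Row 3 already has 2, so (3,2) = 4.
3 is placed in column 4; hence (3,4) = 1.
Row 4 now contains 4, leaving (4,2) = 3.
3 is placed in column 4, so (4,4) = 2.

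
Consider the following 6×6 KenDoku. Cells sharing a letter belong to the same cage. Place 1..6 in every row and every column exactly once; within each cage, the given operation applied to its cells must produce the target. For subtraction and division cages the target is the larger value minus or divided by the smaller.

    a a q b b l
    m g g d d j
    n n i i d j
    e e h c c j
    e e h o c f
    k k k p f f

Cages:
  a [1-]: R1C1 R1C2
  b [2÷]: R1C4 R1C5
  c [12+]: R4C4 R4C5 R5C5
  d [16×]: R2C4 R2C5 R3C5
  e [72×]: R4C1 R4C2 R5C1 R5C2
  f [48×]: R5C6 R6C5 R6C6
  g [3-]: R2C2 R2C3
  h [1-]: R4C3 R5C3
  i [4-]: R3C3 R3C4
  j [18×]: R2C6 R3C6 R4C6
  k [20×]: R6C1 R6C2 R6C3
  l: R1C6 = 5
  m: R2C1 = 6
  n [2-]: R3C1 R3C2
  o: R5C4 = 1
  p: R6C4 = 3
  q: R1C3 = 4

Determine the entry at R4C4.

5

Cage q is a single given cell, leaving R1C3 = 4.
Cage l is given, leaving R1C6 = 5.
Cage m is a single given cell; hence R2C1 = 6.
Cage o is given; hence R5C4 = 1.
P is a freebie, leaving R6C4 = 3.
Row 1 needs a 6, and only R1C4 is open for it.
Cage b needs two cells with quotient 2, which forces R1C5 = 3.
The only place for 3 in row 2 is R2C6.
Column 5 needs a 5, and only R5C5 is open for it.
Cage c has sum 12, so R4C4 = 5.
The 3 cells of cage c must have sum 12, leaving R4C5 = 2.
Cage d needs product 16, which forces R2C4 = 4.
Cage d has product 16, leaving R2C5 = 1.
Cage i's pair has difference 4; hence R3C3 = 6.
Column 4 already has 5, which forces R3C4 = 2.
2 is placed in column 5, so R3C5 = 4.
6 is placed in row 3, leaving R3C6 = 1.
Column 6 already has 1, leaving R4C6 = 6.
The two cells of cage h must have difference 1, leaving R5C3 = 2.
Row 5 now contains 2, which forces R5C6 = 4.
Column 5 now contains 4; hence R6C5 = 6.
Column 6 already has 4; hence R6C6 = 2.
Cage g's pair has difference 3; hence R2C2 = 2.
Column 3 now contains 2, which forces R2C3 = 5.
4 is placed in row 5, leaving R5C1 = 3.
Cage e needs product 72, so R5C2 = 6.
Column 3 now contains 5, so R6C3 = 1.
Cage a's pair has difference 1, so R1C1 = 2.
2 is placed in column 2, which forces R1C2 = 1.
Column 1 now contains 3, which forces R3C1 = 5.
Cage n needs two cells with difference 2, leaving R3C2 = 3.
Column 2 now contains 1, which forces R4C2 = 4.
Column 3 now contains 1; hence R4C3 = 3.
Column 1 now contains 5, so R6C1 = 4.
4 is placed in column 2, leaving R6C2 = 5.
4 is placed in row 4, leaving R4C1 = 1.
Completed grid: 2 1 4 6 3 5 / 6 2 5 4 1 3 / 5 3 6 2 4 1 / 1 4 3 5 2 6 / 3 6 2 1 5 4 / 4 5 1 3 6 2.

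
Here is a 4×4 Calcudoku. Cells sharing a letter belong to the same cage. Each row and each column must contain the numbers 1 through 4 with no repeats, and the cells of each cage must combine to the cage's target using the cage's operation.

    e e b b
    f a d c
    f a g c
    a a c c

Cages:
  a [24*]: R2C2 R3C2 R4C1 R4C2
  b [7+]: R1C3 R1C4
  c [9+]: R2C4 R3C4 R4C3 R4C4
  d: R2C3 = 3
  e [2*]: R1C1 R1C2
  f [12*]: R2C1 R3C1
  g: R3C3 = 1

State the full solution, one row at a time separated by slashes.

2 1 4 3 / 4 2 3 1 / 3 4 1 2 / 1 3 2 4

Cage d is a single given cell, leaving R2C3 = 3.
Cage g is given, which forces R3C3 = 1.
1 is placed in column 3, which forces R4C3 = 2.
Column 3 now contains 3; hence R1C3 = 4.
Cage b needs two cells with sum 7; hence R1C4 = 3.
Row 2 already has 3, which forces R2C1 = 4.
The two cells of cage f must have product 12, leaving R3C1 = 3.
3 is placed in column 1, so R4C1 = 1.
Row 4 now contains 1, leaving R4C4 = 4.
Column 1 now contains 1; hence R1C1 = 2.
Cage e's pair has product 2, which forces R1C2 = 1.
Cage a has product 24, leaving R2C2 = 2.
The 4 cells of cage c must have sum 9, so R2C4 = 1.
Cage a needs product 24, leaving R3C2 = 4.
4 is placed in column 4, which forces R3C4 = 2.
Row 4 already has 4, so R4C2 = 3.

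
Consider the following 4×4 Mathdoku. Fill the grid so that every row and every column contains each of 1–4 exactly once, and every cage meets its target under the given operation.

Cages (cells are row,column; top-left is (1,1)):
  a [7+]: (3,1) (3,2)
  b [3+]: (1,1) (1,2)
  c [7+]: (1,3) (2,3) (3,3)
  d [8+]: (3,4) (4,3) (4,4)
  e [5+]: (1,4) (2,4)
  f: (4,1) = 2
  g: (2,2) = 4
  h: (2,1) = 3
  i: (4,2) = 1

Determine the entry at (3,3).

2

H is a freebie, which forces (2,1) = 3.
Cage g is a single given cell, which forces (2,2) = 4.
Column 1 already has 3; hence (3,1) = 4.
Column 2 now contains 4, which forces (3,2) = 3.
Cage f is a single given cell, so (4,1) = 2.
Cage i is given, so (4,2) = 1.
Column 1 now contains 2, which forces (1,1) = 1.
1 is placed in column 2; hence (1,2) = 2.
Cage c has sum 7, so (1,3) = 4.
4 is placed in row 1, so (1,4) = 3.
The 3 cells of cage d must have sum 8, which forces (3,4) = 1.
4 is placed in column 3, so (4,3) = 3.
Column 4 already has 3; hence (4,4) = 4.
Cage c needs sum 7, so (2,3) = 1.
Column 4 now contains 1, leaving (2,4) = 2.
Row 3 already has 1, so (3,3) = 2.
Filled in: 1 2 4 3 / 3 4 1 2 / 4 3 2 1 / 2 1 3 4.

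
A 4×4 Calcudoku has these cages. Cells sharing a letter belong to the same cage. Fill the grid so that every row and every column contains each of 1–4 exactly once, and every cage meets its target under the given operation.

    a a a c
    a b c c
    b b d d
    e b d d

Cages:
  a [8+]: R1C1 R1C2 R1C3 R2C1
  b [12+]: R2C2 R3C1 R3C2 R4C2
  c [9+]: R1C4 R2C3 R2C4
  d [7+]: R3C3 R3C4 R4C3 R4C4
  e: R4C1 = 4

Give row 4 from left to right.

4 2 3 1

Cage e is given; hence R4C1 = 4.
Column 1 already has 4, which forces R3C1 = 3.
Row 3 needs a 4, and only R3C2 is open for it.
Row 4 needs a 2, and only R4C2 is open for it.
Column 2 already has 2, leaving R2C2 = 3.
Cage a needs sum 8, which forces R1C1 = 2.
3 is placed in column 2, which forces R1C2 = 1.
Cage a has sum 8, leaving R1C3 = 4.
Row 1 already has 4; hence R1C4 = 3.
Cage a has sum 8; hence R2C1 = 1.
Column 3 already has 4, so R2C3 = 2.
Row 2 now contains 2, which forces R2C4 = 4.
Column 3 already has 2; hence R3C3 = 1.
Row 3 now contains 1, leaving R3C4 = 2.
Column 3 now contains 1; hence R4C3 = 3.
Column 4 already has 3, which forces R4C4 = 1.
The full grid is 2 1 4 3 / 1 3 2 4 / 3 4 1 2 / 4 2 3 1.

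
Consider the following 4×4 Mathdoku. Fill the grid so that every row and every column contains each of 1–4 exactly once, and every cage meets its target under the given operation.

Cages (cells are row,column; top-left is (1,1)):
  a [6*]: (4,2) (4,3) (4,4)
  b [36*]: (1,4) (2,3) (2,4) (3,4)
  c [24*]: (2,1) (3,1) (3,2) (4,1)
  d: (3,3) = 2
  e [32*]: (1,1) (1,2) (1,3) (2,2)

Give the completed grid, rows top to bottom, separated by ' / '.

1 2 4 3 / 2 4 3 1 / 3 1 2 4 / 4 3 1 2

Cage e needs product 32; hence (2,2) = 4.
The 4 cells of cage b must have product 36, leaving (2,3) = 3.
Row 2 already has 4, which forces (2,4) = 1.
Cage d is given, leaving (3,3) = 2.
2 is placed in column 3, which forces (4,3) = 1.
Column 3 now contains 1, leaving (1,3) = 4.
Row 1 already has 4; hence (1,4) = 3.
1 is placed in row 2, leaving (2,1) = 2.
Column 4 already has 3, so (3,4) = 4.
Column 4 already has 3, which forces (4,4) = 2.
Column 1 already has 2, which forces (1,1) = 1.
The 4 cells of cage e must have product 32, so (1,2) = 2.
Column 1 already has 1; hence (3,1) = 3.
Row 3 now contains 3, so (3,2) = 1.
Cage c has product 24, so (4,1) = 4.
Row 4 already has 2, leaving (4,2) = 3.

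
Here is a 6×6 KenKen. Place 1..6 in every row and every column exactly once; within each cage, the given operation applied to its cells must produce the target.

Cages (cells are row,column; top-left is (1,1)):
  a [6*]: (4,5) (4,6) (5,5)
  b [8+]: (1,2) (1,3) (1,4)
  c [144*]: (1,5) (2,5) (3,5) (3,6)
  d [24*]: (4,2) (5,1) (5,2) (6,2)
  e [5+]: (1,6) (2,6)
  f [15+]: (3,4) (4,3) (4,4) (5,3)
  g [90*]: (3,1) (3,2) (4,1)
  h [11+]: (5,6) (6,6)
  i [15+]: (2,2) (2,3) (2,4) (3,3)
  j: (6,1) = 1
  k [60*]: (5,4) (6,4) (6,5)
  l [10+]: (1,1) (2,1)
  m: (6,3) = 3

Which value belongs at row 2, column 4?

J is a freebie, so (6,1) = 1.
M is a freebie, so (6,3) = 3.
The only place for 2 in column 1 is (5,1).
Row 5 needs a 4, and only (5,3) is open for it.
The only place for 4 in row 4 is (4,4).
The only place for 5 in column 5 is (6,5).
Cage k has product 60, so (5,4) = 6.
The two cells of cage h must have sum 11; hence (5,6) = 5.
The 3 cells of cage k must have product 60, which forces (6,4) = 2.
Row 6 already has 5, so (6,6) = 6.
Row 6 already has 6, leaving (6,2) = 4.
Row 4 needs a 5, and only (4,1) is open for it.
In column 1, 3 can only go at (3,1), so (3,1) = 3.
3 is placed in row 3; hence (3,2) = 6.
Column 4 needs a 3, and only (2,4) is open for it.
Cage c needs product 144; hence (1,5) = 3.
Row 2 already has 3; hence (2,5) = 6.
Column 5 already has 3, which forces (5,5) = 1.
Cage l's pair has sum 10, which forces (1,1) = 6.
Row 2 already has 6, leaving (2,1) = 4.
Cage i has sum 15; hence (2,2) = 5.
Row 2 already has 6; hence (2,3) = 2.
4 is placed in row 2, so (2,6) = 1.
The 4 cells of cage i must have sum 15, which forces (3,3) = 5.
Row 3 now contains 5, leaving (3,4) = 1.
The 4 cells of cage d must have product 24, leaving (4,2) = 1.
Column 3 now contains 2; hence (4,3) = 6.
Column 5 already has 1, leaving (4,5) = 2.
Cage a has product 6, leaving (4,6) = 3.
Row 5 now contains 1, so (5,2) = 3.
Column 2 already has 1, so (1,2) = 2.
Column 3 now contains 5, which forces (1,3) = 1.
Column 4 now contains 1, so (1,4) = 5.
Column 6 already has 1; hence (1,6) = 4.
2 is placed in column 5; hence (3,5) = 4.
The 4 cells of cage c must have product 144, so (3,6) = 2.
The full grid is 6 2 1 5 3 4 / 4 5 2 3 6 1 / 3 6 5 1 4 2 / 5 1 6 4 2 3 / 2 3 4 6 1 5 / 1 4 3 2 5 6.

3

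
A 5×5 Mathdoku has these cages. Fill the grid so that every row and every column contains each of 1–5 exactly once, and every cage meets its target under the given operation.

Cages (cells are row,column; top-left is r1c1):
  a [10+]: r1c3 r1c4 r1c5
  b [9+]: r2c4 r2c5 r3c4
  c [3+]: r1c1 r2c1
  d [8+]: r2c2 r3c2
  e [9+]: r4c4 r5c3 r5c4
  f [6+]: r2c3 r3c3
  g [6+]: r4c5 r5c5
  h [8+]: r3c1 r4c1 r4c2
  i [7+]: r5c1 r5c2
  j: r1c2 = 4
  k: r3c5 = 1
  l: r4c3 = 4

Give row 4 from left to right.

3 1 4 5 2

J is a freebie, leaving r1c2 = 4.
Cage k is given, so r3c5 = 1.
Cage l is given, leaving r4c3 = 4.
Cage f needs two cells with sum 6; hence r2c3 = 1.
Cage f needs two cells with sum 6, which forces r3c3 = 5.
Cage g needs two cells with sum 6, so r4c5 = 2.
Cage g needs two cells with sum 6, so r5c5 = 4.
The two cells of cage c must have sum 3; hence r1c1 = 1.
1 is placed in row 2; hence r2c1 = 2.
Cage d's pair has sum 8; hence r2c2 = 5.
Row 2 now contains 2, so r2c4 = 4.
Cage b has sum 9, leaving r2c5 = 3.
Column 1 already has 2, so r3c1 = 4.
Row 3 now contains 5, which forces r3c2 = 3.
4 is placed in column 4, leaving r3c4 = 2.
3 is placed in column 2, so r4c2 = 1.
Row 4 now contains 1; hence r4c4 = 5.
Column 1 already has 2, so r5c1 = 5.
Column 2 already has 5, so r5c2 = 2.
Cage e has sum 9, leaving r5c3 = 3.
Column 4 already has 5, which forces r5c4 = 1.
3 is placed in column 3, which forces r1c3 = 2.
Column 4 already has 5, so r1c4 = 3.
Column 5 now contains 3, so r1c5 = 5.
Row 4 already has 5, leaving r4c1 = 3.
The full grid is 1 4 2 3 5 / 2 5 1 4 3 / 4 3 5 2 1 / 3 1 4 5 2 / 5 2 3 1 4.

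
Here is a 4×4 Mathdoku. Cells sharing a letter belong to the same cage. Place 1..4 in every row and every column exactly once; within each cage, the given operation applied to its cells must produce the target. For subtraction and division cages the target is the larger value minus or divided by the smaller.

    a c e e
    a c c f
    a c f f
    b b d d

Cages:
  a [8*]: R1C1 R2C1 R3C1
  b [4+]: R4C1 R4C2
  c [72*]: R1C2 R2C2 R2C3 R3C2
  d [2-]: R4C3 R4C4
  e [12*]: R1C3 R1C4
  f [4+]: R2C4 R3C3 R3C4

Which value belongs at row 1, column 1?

The 4 cells of cage c must have product 72; hence R2C3 = 3.
The 3 cells of cage f must have sum 4, which forces R2C4 = 1.
Cage f has sum 4, leaving R3C3 = 1.
Cage f needs sum 4, which forces R3C4 = 2.
The 3 cells of cage a must have product 8, leaving R1C1 = 1.
Column 3 already has 3, which forces R1C3 = 4.
Cage e's pair has product 12, leaving R1C4 = 3.
The 3 cells of cage a must have product 8; hence R2C1 = 2.
Row 2 already has 2, which forces R2C2 = 4.
Row 3 already has 2; hence R3C1 = 4.
4 is placed in column 2, leaving R3C2 = 3.
Column 1 already has 1; hence R4C1 = 3.
3 is placed in column 2; hence R4C2 = 1.
The two cells of cage d must have difference 2; hence R4C3 = 2.
Cage d's pair has difference 2, which forces R4C4 = 4.
3 is placed in row 1, leaving R1C2 = 2.
Filled in: 1 2 4 3 / 2 4 3 1 / 4 3 1 2 / 3 1 2 4.

1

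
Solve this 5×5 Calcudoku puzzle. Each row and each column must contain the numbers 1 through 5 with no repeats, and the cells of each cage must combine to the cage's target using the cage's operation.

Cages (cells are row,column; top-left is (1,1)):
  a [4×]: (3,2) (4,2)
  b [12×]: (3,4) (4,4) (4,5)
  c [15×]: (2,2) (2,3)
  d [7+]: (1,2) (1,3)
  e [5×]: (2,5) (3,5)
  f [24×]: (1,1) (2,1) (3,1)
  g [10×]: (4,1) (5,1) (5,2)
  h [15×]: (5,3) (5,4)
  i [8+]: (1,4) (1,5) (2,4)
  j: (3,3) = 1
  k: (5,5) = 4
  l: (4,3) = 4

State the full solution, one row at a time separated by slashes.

Cage j is given, so (3,3) = 1.
Row 3 already has 1, which forces (3,5) = 5.
L is a freebie; hence (4,3) = 4.
Cage k is a single given cell; hence (5,5) = 4.
Column 5 already has 5, so (2,5) = 1.
Row 3 already has 1, leaving (3,2) = 4.
4 is placed in row 3; hence (3,4) = 2.
4 is placed in row 4, so (4,2) = 1.
Row 4 now contains 1, which forces (4,4) = 3.
3 is placed in row 4; hence (4,5) = 2.
Column 4 already has 3, so (5,4) = 5.
Cage i needs sum 8, leaving (1,4) = 1.
2 is placed in column 5, so (1,5) = 3.
Column 4 now contains 5, leaving (2,4) = 4.
Row 3 now contains 2, which forces (3,1) = 3.
Row 4 already has 2, so (4,1) = 5.
Cage g needs product 10, leaving (5,1) = 1.
Row 5 now contains 5; hence (5,2) = 2.
Row 5 now contains 5, so (5,3) = 3.
Cage f needs product 24, leaving (1,1) = 4.
2 is placed in column 2, which forces (1,2) = 5.
Cage d's pair has sum 7, leaving (1,3) = 2.
Row 2 now contains 4, which forces (2,1) = 2.
Cage c's pair has product 15, so (2,2) = 3.
Column 3 now contains 3, leaving (2,3) = 5.

4 5 2 1 3 / 2 3 5 4 1 / 3 4 1 2 5 / 5 1 4 3 2 / 1 2 3 5 4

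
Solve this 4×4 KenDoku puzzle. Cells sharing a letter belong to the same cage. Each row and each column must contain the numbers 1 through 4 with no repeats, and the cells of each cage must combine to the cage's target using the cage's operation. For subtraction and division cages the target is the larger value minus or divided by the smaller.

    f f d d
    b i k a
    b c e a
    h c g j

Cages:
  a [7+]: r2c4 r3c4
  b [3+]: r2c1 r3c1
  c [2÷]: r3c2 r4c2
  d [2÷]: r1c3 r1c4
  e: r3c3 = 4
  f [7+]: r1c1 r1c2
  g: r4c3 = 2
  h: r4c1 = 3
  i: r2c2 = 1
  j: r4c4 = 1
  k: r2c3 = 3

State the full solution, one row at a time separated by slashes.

4 3 1 2 / 2 1 3 4 / 1 2 4 3 / 3 4 2 1

Cage i is given, leaving r2c2 = 1.
K is a freebie; hence r2c3 = 3.
Row 2 now contains 3, leaving r2c4 = 4.
Cage e is given, which forces r3c3 = 4.
Column 4 already has 4, so r3c4 = 3.
Cage h is a single given cell, so r4c1 = 3.
Cage g is a single given cell, leaving r4c3 = 2.
Cage j is a single given cell; hence r4c4 = 1.
Column 1 now contains 3, so r1c1 = 4.
The two cells of cage f must have sum 7, so r1c2 = 3.
Column 3 now contains 2; hence r1c3 = 1.
1 is placed in column 4, which forces r1c4 = 2.
1 is placed in row 2, which forces r2c1 = 2.
The two cells of cage b must have sum 3, leaving r3c1 = 1.
Row 3 now contains 4, leaving r3c2 = 2.
Row 4 already has 2, leaving r4c2 = 4.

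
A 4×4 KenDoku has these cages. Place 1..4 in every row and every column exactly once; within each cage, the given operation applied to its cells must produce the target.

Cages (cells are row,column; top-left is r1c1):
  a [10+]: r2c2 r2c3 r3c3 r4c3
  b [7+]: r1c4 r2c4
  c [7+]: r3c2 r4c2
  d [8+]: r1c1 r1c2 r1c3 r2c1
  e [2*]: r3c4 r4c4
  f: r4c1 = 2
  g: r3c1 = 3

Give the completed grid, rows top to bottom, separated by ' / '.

Cage g is given, so r3c1 = 3.
3 is placed in row 3, so r3c2 = 4.
Cage f is a single given cell, leaving r4c1 = 2.
4 is placed in column 2, which forces r4c2 = 3.
Row 4 already has 2, which forces r4c4 = 1.
Cage d has sum 8, leaving r1c1 = 4.
4 is placed in row 1; hence r1c4 = 3.
2 is placed in column 1; hence r2c1 = 1.
1 is placed in row 2, leaving r2c2 = 2.
Cage a has sum 10, which forces r2c3 = 3.
Column 4 already has 3, leaving r2c4 = 4.
Column 4 now contains 1; hence r3c4 = 2.
1 is placed in row 4, which forces r4c3 = 4.
Column 2 now contains 2, so r1c2 = 1.
Cage d has sum 8, leaving r1c3 = 2.
Row 3 already has 2, leaving r3c3 = 1.

4 1 2 3 / 1 2 3 4 / 3 4 1 2 / 2 3 4 1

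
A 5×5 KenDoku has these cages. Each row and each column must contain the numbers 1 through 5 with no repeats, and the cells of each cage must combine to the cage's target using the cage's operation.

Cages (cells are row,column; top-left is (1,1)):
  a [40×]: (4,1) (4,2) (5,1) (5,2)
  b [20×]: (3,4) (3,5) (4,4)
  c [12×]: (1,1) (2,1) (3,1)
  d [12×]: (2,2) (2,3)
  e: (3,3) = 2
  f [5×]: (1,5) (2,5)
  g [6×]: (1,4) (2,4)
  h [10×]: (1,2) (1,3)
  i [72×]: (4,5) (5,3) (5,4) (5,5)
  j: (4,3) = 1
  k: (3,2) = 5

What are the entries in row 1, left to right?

4 2 5 3 1

Cage k is given, which forces (3,2) = 5.
Cage e is a single given cell, leaving (3,3) = 2.
J is a freebie; hence (4,3) = 1.
Cage i needs product 72, leaving (4,5) = 3.
5 is placed in column 2, so (1,2) = 2.
Column 3 already has 2, which forces (1,3) = 5.
Row 1 already has 2; hence (1,4) = 3.
Row 1 now contains 5, which forces (1,5) = 1.
Column 4 now contains 3; hence (2,4) = 2.
Column 5 already has 1; hence (2,5) = 5.
Column 5 already has 1, so (3,5) = 4.
2 is placed in column 2, leaving (4,2) = 4.
Cage b needs product 20, which forces (4,4) = 5.
Column 2 now contains 4, which forces (5,2) = 1.
Column 4 already has 2, leaving (5,4) = 4.
Column 5 already has 4, leaving (5,5) = 2.
Row 1 already has 1, leaving (1,1) = 4.
Column 2 now contains 4; hence (2,2) = 3.
The two cells of cage d must have product 12, leaving (2,3) = 4.
Row 3 already has 4, so (3,4) = 1.
Row 4 already has 5, which forces (4,1) = 2.
2 is placed in row 5, leaving (5,1) = 5.
4 is placed in row 5, leaving (5,3) = 3.
3 is placed in row 2, which forces (2,1) = 1.
Row 3 now contains 1, so (3,1) = 3.
Filled in: 4 2 5 3 1 / 1 3 4 2 5 / 3 5 2 1 4 / 2 4 1 5 3 / 5 1 3 4 2.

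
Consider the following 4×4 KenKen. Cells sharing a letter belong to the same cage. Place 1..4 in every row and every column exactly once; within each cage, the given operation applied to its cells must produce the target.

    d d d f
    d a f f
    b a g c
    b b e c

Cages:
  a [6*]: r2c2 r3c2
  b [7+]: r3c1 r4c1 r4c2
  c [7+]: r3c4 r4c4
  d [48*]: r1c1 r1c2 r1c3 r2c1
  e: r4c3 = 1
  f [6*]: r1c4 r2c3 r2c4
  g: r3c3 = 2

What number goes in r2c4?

Cage g is given, so r3c3 = 2.
Cage e is a single given cell; hence r4c3 = 1.
The two cells of cage a must have product 6, so r2c2 = 2.
Column 3 already has 1, so r2c3 = 3.
2 is placed in row 2; hence r2c4 = 1.
The 3 cells of cage b must have sum 7; hence r3c1 = 1.
Row 3 now contains 2, leaving r3c2 = 3.
Row 3 already has 3, so r3c4 = 4.
Column 2 already has 2; hence r4c2 = 4.
Column 4 now contains 4; hence r4c4 = 3.
Cage d needs product 48; hence r1c1 = 3.
Column 2 already has 4, which forces r1c2 = 1.
Column 3 now contains 3, which forces r1c3 = 4.
1 is placed in column 4, which forces r1c4 = 2.
2 is placed in row 2, so r2c1 = 4.
Row 4 now contains 4, so r4c1 = 2.
Filled in: 3 1 4 2 / 4 2 3 1 / 1 3 2 4 / 2 4 1 3.

1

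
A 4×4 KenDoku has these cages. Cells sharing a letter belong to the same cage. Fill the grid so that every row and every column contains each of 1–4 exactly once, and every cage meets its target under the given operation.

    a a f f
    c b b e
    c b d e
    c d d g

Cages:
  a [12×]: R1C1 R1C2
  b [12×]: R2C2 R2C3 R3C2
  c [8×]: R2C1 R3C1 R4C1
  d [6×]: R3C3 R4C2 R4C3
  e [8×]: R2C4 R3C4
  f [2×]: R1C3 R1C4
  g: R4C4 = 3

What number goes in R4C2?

2

G is a freebie, which forces R4C4 = 3.
Cage d has product 6, which forces R3C3 = 3.
Cage b has product 12, leaving R2C2 = 3.
Cage a needs two cells with product 12; hence R1C1 = 3.
Column 2 now contains 3, which forces R1C2 = 4.
The only place for 1 in row 2 is R2C1.
Row 3 needs a 1, and only R3C2 is open for it.
The 3 cells of cage b must have product 12, so R2C3 = 4.
4 is placed in row 2, which forces R2C4 = 2.
Column 4 now contains 2, leaving R3C4 = 4.
Column 2 now contains 1, leaving R4C2 = 2.
Cage d has product 6, so R4C3 = 1.
Column 3 already has 1, which forces R1C3 = 2.
Column 4 now contains 2; hence R1C4 = 1.
Row 3 already has 4, so R3C1 = 2.
Row 4 now contains 2; hence R4C1 = 4.
The full grid is 3 4 2 1 / 1 3 4 2 / 2 1 3 4 / 4 2 1 3.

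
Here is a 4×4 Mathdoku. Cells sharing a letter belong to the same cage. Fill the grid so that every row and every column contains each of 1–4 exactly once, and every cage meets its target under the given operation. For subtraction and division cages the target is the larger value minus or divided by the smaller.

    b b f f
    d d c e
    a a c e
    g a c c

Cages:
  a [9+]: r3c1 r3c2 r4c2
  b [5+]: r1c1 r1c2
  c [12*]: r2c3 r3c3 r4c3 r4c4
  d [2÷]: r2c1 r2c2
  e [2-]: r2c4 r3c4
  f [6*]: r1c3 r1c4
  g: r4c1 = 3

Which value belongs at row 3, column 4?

Cage g is given, which forces r4c1 = 3.
Column 3 needs a 4, and only r4c3 is open for it.
Cage a has sum 9, leaving r3c1 = 4.
Cage a needs sum 9, so r3c2 = 3.
3 is placed in row 3; hence r3c3 = 1.
Row 3 already has 1; hence r3c4 = 2.
4 is placed in row 4; hence r4c2 = 2.
Cage c needs product 12, which forces r4c4 = 1.
The two cells of cage b must have sum 5; hence r1c1 = 1.
The two cells of cage b must have sum 5; hence r1c2 = 4.
The two cells of cage f must have product 6, which forces r1c3 = 2.
2 is placed in column 4, leaving r1c4 = 3.
The two cells of cage d must have quotient 2, so r2c1 = 2.
4 is placed in column 2, which forces r2c2 = 1.
1 is placed in column 3, leaving r2c3 = 3.
Cage e's pair has difference 2, so r2c4 = 4.
Completed grid: 1 4 2 3 / 2 1 3 4 / 4 3 1 2 / 3 2 4 1.

2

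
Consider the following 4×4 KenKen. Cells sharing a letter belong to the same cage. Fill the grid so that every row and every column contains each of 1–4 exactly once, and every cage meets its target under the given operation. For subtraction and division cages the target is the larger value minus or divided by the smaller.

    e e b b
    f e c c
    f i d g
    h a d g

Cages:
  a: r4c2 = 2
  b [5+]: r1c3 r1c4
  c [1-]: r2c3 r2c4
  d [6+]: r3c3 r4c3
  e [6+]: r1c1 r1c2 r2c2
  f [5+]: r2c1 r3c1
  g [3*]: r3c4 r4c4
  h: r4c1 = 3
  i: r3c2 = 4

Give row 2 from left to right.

I is a freebie; hence r3c2 = 4.
Row 3 already has 4, which forces r3c3 = 2.
Cage h is a single given cell, leaving r4c1 = 3.
A is a freebie, leaving r4c2 = 2.
Column 3 now contains 2, leaving r4c3 = 4.
3 is placed in row 4; hence r4c4 = 1.
Cage e has sum 6, so r1c1 = 2.
Row 1 already has 2, so r1c4 = 4.
The two cells of cage f must have sum 5, leaving r2c1 = 4.
Column 4 already has 4, so r2c4 = 2.
3 is placed in column 1, which forces r3c1 = 1.
1 is placed in column 4, leaving r3c4 = 3.
Cage b needs two cells with sum 5, so r1c3 = 1.
1 is placed in column 3, so r2c3 = 3.
Row 1 already has 1, so r1c2 = 3.
3 is placed in row 2, so r2c2 = 1.
Filled in: 2 3 1 4 / 4 1 3 2 / 1 4 2 3 / 3 2 4 1.

4 1 3 2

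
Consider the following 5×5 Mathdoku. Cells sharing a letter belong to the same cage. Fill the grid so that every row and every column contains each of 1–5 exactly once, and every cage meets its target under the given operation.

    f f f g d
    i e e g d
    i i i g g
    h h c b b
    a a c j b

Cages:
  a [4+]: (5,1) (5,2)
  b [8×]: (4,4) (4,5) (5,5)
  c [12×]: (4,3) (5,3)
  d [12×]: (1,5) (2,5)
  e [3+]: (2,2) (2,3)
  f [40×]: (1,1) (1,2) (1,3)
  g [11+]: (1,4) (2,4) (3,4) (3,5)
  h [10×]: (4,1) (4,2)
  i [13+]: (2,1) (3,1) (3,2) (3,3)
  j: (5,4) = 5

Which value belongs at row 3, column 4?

2

J is a freebie, which forces (5,4) = 5.
Row 1 needs a 1, and only (1,4) is open for it.
In row 1, 3 can only go at (1,5), so (1,5) = 3.
Column 5 already has 3, leaving (2,5) = 4.
4 is placed in column 5, leaving (3,5) = 5.
The 4 cells of cage i must have sum 13; hence (2,1) = 5.
Column 1 already has 5, so (4,1) = 2.
Row 4 already has 2; hence (4,2) = 5.
The 3 cells of cage b must have product 8, which forces (4,4) = 4.
Row 4 already has 2, so (4,5) = 1.
Column 5 already has 1; hence (5,5) = 2.
Column 1 now contains 2, which forces (1,1) = 4.
Cage f needs product 40, so (1,2) = 2.
Cage f needs product 40; hence (1,3) = 5.
Column 2 already has 2, leaving (2,2) = 1.
1 is placed in row 2, so (2,3) = 2.
Row 2 already has 2, so (2,4) = 3.
Column 4 now contains 3, so (3,4) = 2.
Row 4 now contains 4, which forces (4,3) = 3.
1 is placed in column 2, so (5,2) = 3.
The two cells of cage c must have product 12; hence (5,3) = 4.
Cage i has sum 13, so (3,1) = 3.
Column 2 already has 3, which forces (3,2) = 4.
4 is placed in column 3, so (3,3) = 1.
Row 5 now contains 3, so (5,1) = 1.
Completed grid: 4 2 5 1 3 / 5 1 2 3 4 / 3 4 1 2 5 / 2 5 3 4 1 / 1 3 4 5 2.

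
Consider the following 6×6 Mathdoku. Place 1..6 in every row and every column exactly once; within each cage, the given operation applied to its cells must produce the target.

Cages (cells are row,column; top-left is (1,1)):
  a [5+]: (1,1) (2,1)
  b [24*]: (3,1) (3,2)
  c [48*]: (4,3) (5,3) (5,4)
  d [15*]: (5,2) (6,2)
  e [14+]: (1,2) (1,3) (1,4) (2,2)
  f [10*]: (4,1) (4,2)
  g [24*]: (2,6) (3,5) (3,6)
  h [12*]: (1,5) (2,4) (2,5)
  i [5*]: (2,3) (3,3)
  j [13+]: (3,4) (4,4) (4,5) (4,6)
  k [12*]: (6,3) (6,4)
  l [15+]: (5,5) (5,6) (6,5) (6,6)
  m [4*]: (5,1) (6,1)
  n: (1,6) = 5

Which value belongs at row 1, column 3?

3

Cage n is a single given cell, so (1,6) = 5.
Column 1 needs a 5, and only (4,1) is open for it.
Row 4 now contains 5; hence (4,2) = 2.
The only place for 6 in column 1 is (3,1).
Row 3 already has 6, so (3,2) = 4.
The 3 cells of cage g must have product 24, leaving (2,6) = 4.
In row 3, 1 can only go at (3,3), so (3,3) = 1.
1 is placed in column 3, leaving (2,3) = 5.
The only place for 5 in row 3 is (3,4).
The only place for 6 in row 4 is (4,3).
The pair (5,3)/(5,4) in row 5 holds {2, 4}, so (5,1) = 1.
The two cells of cage m must have product 4, so (6,1) = 4.
The two cells of cage k must have product 12, which forces (6,3) = 2.
The two cells of cage k must have product 12; hence (6,4) = 6.
Column 3 already has 2; hence (5,3) = 4.
Cage c has product 48, which forces (5,4) = 2.
Column 3 already has 4, leaving (1,3) = 3.
The 4 cells of cage e must have sum 14, leaving (1,4) = 4.
Row 1 now contains 3, so (1,1) = 2.
Row 1 already has 2, so (1,5) = 6.
The two cells of cage a must have sum 5, leaving (2,1) = 3.
Cage h needs product 12, leaving (2,4) = 1.
Column 5 already has 6; hence (2,5) = 2.
Column 5 already has 2, leaving (3,5) = 3.
3 is placed in row 3, which forces (3,6) = 2.
Column 4 now contains 1, leaving (4,4) = 3.
Cage j needs sum 13, so (4,5) = 4.
Row 4 now contains 3, leaving (4,6) = 1.
3 is placed in column 5, leaving (5,5) = 5.
Column 5 now contains 5; hence (6,5) = 1.
1 is placed in column 6, so (6,6) = 3.
Row 1 now contains 6; hence (1,2) = 1.
1 is placed in row 2, so (2,2) = 6.
5 is placed in row 5; hence (5,2) = 3.
Column 6 now contains 3, which forces (5,6) = 6.
3 is placed in row 6, which forces (6,2) = 5.
Completed grid: 2 1 3 4 6 5 / 3 6 5 1 2 4 / 6 4 1 5 3 2 / 5 2 6 3 4 1 / 1 3 4 2 5 6 / 4 5 2 6 1 3.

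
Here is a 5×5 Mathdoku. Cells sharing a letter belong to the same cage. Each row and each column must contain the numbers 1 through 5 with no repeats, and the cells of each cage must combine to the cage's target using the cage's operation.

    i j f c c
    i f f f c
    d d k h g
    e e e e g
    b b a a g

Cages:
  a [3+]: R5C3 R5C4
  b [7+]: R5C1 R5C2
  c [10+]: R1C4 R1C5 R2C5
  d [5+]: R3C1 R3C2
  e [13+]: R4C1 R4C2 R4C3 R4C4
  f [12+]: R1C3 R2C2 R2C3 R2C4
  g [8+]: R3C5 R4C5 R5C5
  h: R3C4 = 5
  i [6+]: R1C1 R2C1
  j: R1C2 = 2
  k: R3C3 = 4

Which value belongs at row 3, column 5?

J is a freebie, which forces R1C2 = 2.
K is a freebie, which forces R3C3 = 4.
H is a freebie, which forces R3C4 = 5.
Cage d needs two cells with sum 5, leaving R3C1 = 2.
Cage d's pair has sum 5, leaving R3C2 = 3.
3 is placed in row 3, which forces R3C5 = 1.
The two cells of cage b must have sum 7, so R5C1 = 3.
Cage b's pair has sum 7, so R5C2 = 4.
In row 1, 4 can only go at R1C5, so R1C5 = 4.
In row 2, 2 can only go at R2C3, so R2C3 = 2.
Cage f needs sum 12; hence R2C4 = 4.
Column 3 now contains 2; hence R5C3 = 1.
The two cells of cage a must have sum 3, so R5C4 = 2.
Row 5 now contains 2, so R5C5 = 5.
Column 3 now contains 1, leaving R1C3 = 5.
Cage c needs sum 10, which forces R1C4 = 3.
Cage f has sum 12, leaving R2C2 = 1.
Column 5 now contains 5; hence R2C5 = 3.
Cage e has sum 13, leaving R4C1 = 4.
1 is placed in column 2, so R4C2 = 5.
5 is placed in column 3; hence R4C3 = 3.
3 is placed in column 4, so R4C4 = 1.
Column 5 now contains 5, leaving R4C5 = 2.
Row 1 already has 5, so R1C1 = 1.
1 is placed in row 2, which forces R2C1 = 5.
The full grid is 1 2 5 3 4 / 5 1 2 4 3 / 2 3 4 5 1 / 4 5 3 1 2 / 3 4 1 2 5.

1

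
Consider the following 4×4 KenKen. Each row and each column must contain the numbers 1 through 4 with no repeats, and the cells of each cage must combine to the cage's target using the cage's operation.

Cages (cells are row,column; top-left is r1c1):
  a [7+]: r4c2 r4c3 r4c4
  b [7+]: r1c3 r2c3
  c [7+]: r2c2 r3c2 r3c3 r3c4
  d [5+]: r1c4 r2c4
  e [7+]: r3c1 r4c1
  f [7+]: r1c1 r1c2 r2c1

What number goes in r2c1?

2

Cage c has sum 7, so r2c2 = 1.
Row 3 needs a 4, and only r3c1 is open for it.
Column 1 now contains 4, which forces r4c1 = 3.
3 is placed in column 1, leaving r1c1 = 1.
Cage f needs sum 7; hence r1c2 = 4.
Row 1 already has 4, which forces r1c3 = 3.
3 is placed in row 1; hence r1c4 = 2.
3 is placed in column 1, so r2c1 = 2.
Column 3 already has 3, which forces r2c3 = 4.
Row 2 now contains 4; hence r2c4 = 3.
Column 4 now contains 3, which forces r3c4 = 1.
Column 2 already has 4, leaving r4c2 = 2.
2 is placed in row 4, leaving r4c3 = 1.
Column 4 already has 1; hence r4c4 = 4.
Column 2 now contains 2, which forces r3c2 = 3.
Row 3 already has 1, leaving r3c3 = 2.
Filled in: 1 4 3 2 / 2 1 4 3 / 4 3 2 1 / 3 2 1 4.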